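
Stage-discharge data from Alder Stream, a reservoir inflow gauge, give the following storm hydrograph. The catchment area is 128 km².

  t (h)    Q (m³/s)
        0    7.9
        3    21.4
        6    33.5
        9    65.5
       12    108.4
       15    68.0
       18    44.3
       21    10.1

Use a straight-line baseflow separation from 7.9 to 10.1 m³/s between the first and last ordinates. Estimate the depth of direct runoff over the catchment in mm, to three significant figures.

d ≈ 24.2 mm

Direct runoff: 0.00, 13.19, 24.97, 56.66, 99.24, 58.53, 34.51, 0.00 m³/s; ΣQ_DR = 287.1 m³/s.
V = ΣQ_DR · Δt = 287.1 × 10800 s = 3.101 × 10^6 m³.
Over A = 128 km², depth = V / A = 24.2 mm.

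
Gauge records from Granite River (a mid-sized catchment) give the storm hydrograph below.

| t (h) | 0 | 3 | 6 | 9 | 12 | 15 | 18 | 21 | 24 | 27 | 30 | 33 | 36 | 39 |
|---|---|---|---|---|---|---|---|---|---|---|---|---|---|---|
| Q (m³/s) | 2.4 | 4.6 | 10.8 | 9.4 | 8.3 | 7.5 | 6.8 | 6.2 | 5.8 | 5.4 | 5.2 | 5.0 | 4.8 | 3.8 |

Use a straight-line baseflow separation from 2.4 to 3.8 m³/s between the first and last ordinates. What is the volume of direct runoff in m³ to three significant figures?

Direct-runoff ordinates (Q − Q_b): 0.00, 2.09, 8.18, 6.68, 5.47, 4.56, 3.75, 3.05, 2.54, 2.03, 1.72, 1.42, 1.11, 0.00 m³/s.
ΣQ_DR = 42.60 m³/s.
With Δt = 3 h = 10800 s, V = ΣQ_DR · Δt = 42.60 × 10800 = 4.60 × 10^5 m³.

V ≈ 4.60 × 10^5 m³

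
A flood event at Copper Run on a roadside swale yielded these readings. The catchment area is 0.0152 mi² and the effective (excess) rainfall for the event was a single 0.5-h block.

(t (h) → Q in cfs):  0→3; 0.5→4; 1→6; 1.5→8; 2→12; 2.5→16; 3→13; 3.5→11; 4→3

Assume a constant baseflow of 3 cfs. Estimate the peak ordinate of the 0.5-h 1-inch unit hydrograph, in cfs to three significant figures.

U_p ≈ 5.20 cfs

Direct runoff: 0.0, 1.0, 3.0, 5.0, 9.0, 13.0, 10.0, 8.0, 0.0 cfs; ΣQ_DR = 49.00 cfs, peak = 13.0 cfs.
Runoff depth d = ΣQ_DR·Δt / A = 49.00 × 1800 / (0.0152 mi²) = 2.498 in.
The 1-inch UH is the DRH scaled by (1 in)/d, so U_p = 13.0 × 1/2.498 = 5.20 cfs.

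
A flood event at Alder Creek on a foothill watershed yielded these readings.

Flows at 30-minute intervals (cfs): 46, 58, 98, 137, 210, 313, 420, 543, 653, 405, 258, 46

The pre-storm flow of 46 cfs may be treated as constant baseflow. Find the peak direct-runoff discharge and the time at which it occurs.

Q_p = 607.0 cfs at t = 4 h

Subtracting baseflow gives direct-runoff ordinates: 0.0, 12.0, 52.0, 91.0, 164.0, 267.0, 374.0, 497.0, 607.0, 359.0, 212.0, 0.0 cfs.
The maximum is 607.0 cfs, occurring at the reading for t = 4 h.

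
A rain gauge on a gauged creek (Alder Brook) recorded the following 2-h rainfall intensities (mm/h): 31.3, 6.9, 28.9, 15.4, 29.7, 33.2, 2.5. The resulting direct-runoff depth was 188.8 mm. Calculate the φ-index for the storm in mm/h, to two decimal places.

Only the 5 blocks with intensity above φ contribute runoff: 31.3, 28.9, 15.4, 29.7, 33.2 mm/h.
Σ(I−φ)·Δt = d  ⇒  (31.3+28.9+15.4+29.7+33.2 − 5φ)·2 = 188.8
φ = (138.5 − 188.8/2) / 5 = 8.82 mm/h.

φ ≈ 8.82 mm/h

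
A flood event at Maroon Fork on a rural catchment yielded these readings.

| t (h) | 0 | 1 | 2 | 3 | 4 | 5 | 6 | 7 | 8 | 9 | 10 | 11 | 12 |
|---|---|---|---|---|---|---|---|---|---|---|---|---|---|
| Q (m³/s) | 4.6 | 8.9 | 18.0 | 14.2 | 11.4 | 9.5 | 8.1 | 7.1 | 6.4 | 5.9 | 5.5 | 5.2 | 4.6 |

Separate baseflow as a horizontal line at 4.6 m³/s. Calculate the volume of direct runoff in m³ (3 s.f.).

Direct-runoff ordinates (Q − Q_b): 0.0, 4.3, 13.4, 9.6, 6.8, 4.9, 3.5, 2.5, 1.8, 1.3, 0.9, 0.6, 0.0 m³/s.
ΣQ_DR = 49.60 m³/s.
With Δt = 1 h = 3600 s, V = ΣQ_DR · Δt = 49.60 × 3600 = 1.79 × 10^5 m³.

V ≈ 1.79 × 10^5 m³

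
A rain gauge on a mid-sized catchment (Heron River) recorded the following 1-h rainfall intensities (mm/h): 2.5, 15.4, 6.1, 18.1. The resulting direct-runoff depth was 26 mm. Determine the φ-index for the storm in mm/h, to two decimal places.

Only the 3 blocks with intensity above φ contribute runoff: 15.4, 6.1, 18.1 mm/h.
Σ(I−φ)·Δt = d  ⇒  (15.4+6.1+18.1 − 3φ)·1 = 26
φ = (39.60 − 26/1) / 3 = 4.53 mm/h.

φ ≈ 4.53 mm/h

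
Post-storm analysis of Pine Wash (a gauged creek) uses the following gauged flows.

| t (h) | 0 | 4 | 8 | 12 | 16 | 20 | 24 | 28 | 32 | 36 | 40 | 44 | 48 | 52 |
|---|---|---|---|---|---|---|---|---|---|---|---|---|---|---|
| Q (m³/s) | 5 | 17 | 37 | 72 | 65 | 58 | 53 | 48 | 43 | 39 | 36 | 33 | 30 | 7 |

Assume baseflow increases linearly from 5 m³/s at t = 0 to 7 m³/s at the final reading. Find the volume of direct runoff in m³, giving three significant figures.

V ≈ 6.61 × 10^6 m³

Direct-runoff ordinates (Q − Q_b): 0.00, 11.85, 31.69, 66.54, 59.38, 52.23, 47.08, 41.92, 36.77, 32.62, 29.46, 26.31, 23.15, 0.00 m³/s.
ΣQ_DR = 459.0 m³/s.
With Δt = 4 h = 14400 s, V = ΣQ_DR · Δt = 459.0 × 14400 = 6.61 × 10^6 m³.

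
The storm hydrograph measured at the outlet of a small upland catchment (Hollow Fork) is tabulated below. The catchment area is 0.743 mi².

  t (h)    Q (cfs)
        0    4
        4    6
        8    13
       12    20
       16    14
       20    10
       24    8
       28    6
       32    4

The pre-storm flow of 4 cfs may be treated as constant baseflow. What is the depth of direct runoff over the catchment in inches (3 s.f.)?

d ≈ 0.409 in

Direct runoff: 0.0, 2.0, 9.0, 16.0, 10.0, 6.0, 4.0, 2.0, 0.0 cfs; ΣQ_DR = 49.00 cfs.
V = ΣQ_DR · Δt = 49.00 × 14400 s = 7.056 × 10^5 ft³.
Over A = 0.743 mi², depth = V / A = 0.409 in.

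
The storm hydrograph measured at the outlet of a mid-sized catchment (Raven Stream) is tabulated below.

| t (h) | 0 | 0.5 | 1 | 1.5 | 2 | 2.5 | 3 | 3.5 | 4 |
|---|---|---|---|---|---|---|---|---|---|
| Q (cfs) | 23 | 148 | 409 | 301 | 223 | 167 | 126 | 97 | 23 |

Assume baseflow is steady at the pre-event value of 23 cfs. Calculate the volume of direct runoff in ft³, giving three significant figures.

Direct-runoff ordinates (Q − Q_b): 0.0, 125.0, 386.0, 278.0, 200.0, 144.0, 103.0, 74.0, 0.0 cfs.
ΣQ_DR = 1310 cfs.
With Δt = 0.5 h = 1800 s, V = ΣQ_DR · Δt = 1310 × 1800 = 2.36 × 10^6 ft³.

V ≈ 2.36 × 10^6 ft³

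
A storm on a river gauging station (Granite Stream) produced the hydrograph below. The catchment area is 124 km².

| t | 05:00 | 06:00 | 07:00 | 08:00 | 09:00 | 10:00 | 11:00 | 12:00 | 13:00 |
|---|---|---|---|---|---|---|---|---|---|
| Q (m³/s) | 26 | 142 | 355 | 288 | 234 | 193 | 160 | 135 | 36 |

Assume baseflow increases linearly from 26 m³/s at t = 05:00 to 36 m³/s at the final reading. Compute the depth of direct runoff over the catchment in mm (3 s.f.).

Direct runoff: 0.00, 114.75, 326.50, 258.25, 203.00, 160.75, 126.50, 100.25, 0.00 m³/s; ΣQ_DR = 1290 m³/s.
V = ΣQ_DR · Δt = 1290 × 3600 s = 4.644 × 10^6 m³.
Over A = 124 km², depth = V / A = 37.5 mm.

d ≈ 37.5 mm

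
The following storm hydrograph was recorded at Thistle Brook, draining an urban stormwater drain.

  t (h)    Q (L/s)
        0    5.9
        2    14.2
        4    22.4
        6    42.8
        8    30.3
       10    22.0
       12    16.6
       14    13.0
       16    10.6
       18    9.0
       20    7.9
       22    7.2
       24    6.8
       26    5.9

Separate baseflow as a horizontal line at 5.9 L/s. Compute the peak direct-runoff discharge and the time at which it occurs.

Subtracting baseflow gives direct-runoff ordinates: 0.0, 8.3, 16.5, 36.9, 24.4, 16.1, 10.7, 7.1, 4.7, 3.1, 2.0, 1.3, 0.9, 0.0 L/s.
The maximum is 36.9 L/s, occurring at the reading for t = 6 h.

Q_p = 36.9 L/s at t = 6 h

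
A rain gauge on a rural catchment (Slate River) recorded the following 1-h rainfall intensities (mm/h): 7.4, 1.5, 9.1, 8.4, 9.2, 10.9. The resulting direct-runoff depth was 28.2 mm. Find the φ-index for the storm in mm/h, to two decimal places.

φ ≈ 3.36 mm/h

Only the 5 blocks with intensity above φ contribute runoff: 7.4, 9.1, 8.4, 9.2, 10.9 mm/h.
Σ(I−φ)·Δt = d  ⇒  (7.4+9.1+8.4+9.2+10.9 − 5φ)·1 = 28.2
φ = (45.00 − 28.2/1) / 5 = 3.36 mm/h.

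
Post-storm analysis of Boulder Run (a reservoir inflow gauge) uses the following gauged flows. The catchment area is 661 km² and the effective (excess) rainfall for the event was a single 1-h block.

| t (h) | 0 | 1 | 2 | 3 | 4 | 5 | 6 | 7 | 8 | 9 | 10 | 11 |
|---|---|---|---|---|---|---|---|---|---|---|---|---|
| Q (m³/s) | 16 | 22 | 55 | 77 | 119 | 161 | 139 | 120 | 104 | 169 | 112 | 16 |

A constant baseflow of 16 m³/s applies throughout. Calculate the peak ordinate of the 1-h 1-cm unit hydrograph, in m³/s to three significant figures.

Direct runoff: 0.0, 6.0, 39.0, 61.0, 103.0, 145.0, 123.0, 104.0, 88.0, 153.0, 96.0, 0.0 m³/s; ΣQ_DR = 918.0 m³/s, peak = 153.0 m³/s.
Runoff depth d = ΣQ_DR·Δt / A = 918.0 × 3600 / (661 km²) = 5.000 mm.
The 1-cm UH is the DRH scaled by (10 mm)/d, so U_p = 153.0 × 10/5.000 = 306 m³/s.

U_p ≈ 306 m³/s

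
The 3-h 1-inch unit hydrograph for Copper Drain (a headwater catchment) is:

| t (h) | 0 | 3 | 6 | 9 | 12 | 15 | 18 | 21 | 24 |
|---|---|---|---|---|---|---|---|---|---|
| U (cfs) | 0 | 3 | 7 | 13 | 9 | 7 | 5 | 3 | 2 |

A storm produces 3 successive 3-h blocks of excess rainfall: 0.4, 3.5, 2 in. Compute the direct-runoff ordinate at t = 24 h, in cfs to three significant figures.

Q ≈ 21.3 cfs

By discrete convolution, Q_j = Σ (P_i / 1 in) · U_{j−i}.
At t = 24 h (j=8): Q = (0.4/1)·2 + (3.5/1)·3 + (2/1)·5 = 21.3 cfs.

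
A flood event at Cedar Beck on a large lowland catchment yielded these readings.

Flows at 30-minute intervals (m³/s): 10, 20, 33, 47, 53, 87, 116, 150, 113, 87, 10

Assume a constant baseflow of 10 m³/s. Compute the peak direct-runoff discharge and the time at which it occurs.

Subtracting baseflow gives direct-runoff ordinates: 0.0, 10.0, 23.0, 37.0, 43.0, 77.0, 106.0, 140.0, 103.0, 77.0, 0.0 m³/s.
The maximum is 140.0 m³/s, occurring at the reading for t = 3.5 h.

Q_p = 140.0 m³/s at t = 3.5 h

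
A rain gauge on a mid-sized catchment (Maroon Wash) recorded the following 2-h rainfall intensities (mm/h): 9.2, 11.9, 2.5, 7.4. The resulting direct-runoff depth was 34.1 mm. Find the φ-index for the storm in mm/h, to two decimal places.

φ ≈ 3.82 mm/h

Only the 3 blocks with intensity above φ contribute runoff: 9.2, 11.9, 7.4 mm/h.
Σ(I−φ)·Δt = d  ⇒  (9.2+11.9+7.4 − 3φ)·2 = 34.1
φ = (28.50 − 34.1/2) / 3 = 3.82 mm/h.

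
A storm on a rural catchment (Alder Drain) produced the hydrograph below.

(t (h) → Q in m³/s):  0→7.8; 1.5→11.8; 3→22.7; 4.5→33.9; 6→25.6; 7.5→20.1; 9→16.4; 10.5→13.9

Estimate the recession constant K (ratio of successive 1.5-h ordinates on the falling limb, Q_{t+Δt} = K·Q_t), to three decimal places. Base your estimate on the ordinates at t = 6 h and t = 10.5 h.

K ≈ 0.816

Using the recession-limb readings at t = 6 h and t = 10.5 h: Q falls from 25.6 to 13.9 m³/s over 3 intervals.
K = (Q₂/Q₁)^(1/3) = (13.9/25.6)^(1/3) = 0.816.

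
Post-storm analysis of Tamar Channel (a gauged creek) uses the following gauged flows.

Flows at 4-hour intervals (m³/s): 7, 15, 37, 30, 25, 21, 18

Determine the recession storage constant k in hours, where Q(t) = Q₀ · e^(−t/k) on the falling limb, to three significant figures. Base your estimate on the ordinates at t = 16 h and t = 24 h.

On the falling limb, Q drops from 25 to 18 m³/s between t = 16 h and t = 24 h (Δt = 8 h).
k = −Δt / ln(Q₂/Q₁) = −8 / ln(18/25) = 24.4 h.

k ≈ 24.4 h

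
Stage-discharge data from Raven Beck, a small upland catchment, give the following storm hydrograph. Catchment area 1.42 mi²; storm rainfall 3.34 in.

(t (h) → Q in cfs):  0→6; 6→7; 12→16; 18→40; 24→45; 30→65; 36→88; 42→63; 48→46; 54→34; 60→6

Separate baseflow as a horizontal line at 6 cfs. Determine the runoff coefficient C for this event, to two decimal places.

ΣQ_DR = 350.0 cfs; V = ΣQ_DR·Δt = 7.560 × 10^6 ft³.
Runoff depth d = V / A = 2.292 in.
C = d / P = 2.292 / 3.34 = 0.69.

C ≈ 0.69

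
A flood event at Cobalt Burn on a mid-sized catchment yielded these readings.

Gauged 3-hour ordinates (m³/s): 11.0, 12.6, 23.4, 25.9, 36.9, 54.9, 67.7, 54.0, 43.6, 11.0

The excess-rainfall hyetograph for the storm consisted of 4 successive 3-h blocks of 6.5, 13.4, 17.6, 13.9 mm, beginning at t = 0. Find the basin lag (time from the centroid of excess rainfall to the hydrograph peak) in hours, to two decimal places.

Centroid of excess rainfall: t_c = Σ P_i·t̄_i / ΣP_i = 6.7704 h (block centres at 1.5, 4.5, 7.5, 10.5 h).
Hydrograph peak occurs at t = 18 h, so basin lag t_L = 18 − 6.7704 = 11.23 h.

t_L ≈ 11.23 h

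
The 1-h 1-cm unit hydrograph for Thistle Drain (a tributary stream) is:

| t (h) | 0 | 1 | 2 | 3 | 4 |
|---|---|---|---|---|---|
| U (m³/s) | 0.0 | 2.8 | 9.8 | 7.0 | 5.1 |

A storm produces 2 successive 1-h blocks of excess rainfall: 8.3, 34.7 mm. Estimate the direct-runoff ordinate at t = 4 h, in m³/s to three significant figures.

Q ≈ 28.5 m³/s

By discrete convolution, Q_j = Σ (P_i / 10 mm) · U_{j−i}.
At t = 4 h (j=4): Q = (8.3/10)·5.1 + (34.7/10)·7.0 = 28.5 m³/s.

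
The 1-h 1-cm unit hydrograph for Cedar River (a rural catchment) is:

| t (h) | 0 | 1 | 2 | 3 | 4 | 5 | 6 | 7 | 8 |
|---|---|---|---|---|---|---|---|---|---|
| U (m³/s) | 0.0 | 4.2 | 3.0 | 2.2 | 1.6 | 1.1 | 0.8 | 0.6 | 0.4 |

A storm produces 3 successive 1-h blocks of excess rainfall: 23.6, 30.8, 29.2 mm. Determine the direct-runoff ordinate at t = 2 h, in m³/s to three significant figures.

By discrete convolution, Q_j = Σ (P_i / 10 mm) · U_{j−i}.
At t = 2 h (j=2): Q = (23.6/10)·3.0 + (30.8/10)·4.2 + (29.2/10)·0.0 = 20.0 m³/s.

Q ≈ 20.0 m³/s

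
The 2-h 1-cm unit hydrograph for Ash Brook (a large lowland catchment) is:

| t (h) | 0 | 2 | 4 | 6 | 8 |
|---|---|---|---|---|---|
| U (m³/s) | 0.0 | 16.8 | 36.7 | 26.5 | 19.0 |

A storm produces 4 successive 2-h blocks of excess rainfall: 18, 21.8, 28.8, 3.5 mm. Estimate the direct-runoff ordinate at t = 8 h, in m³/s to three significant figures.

By discrete convolution, Q_j = Σ (P_i / 10 mm) · U_{j−i}.
At t = 8 h (j=4): Q = (18/10)·19.0 + (21.8/10)·26.5 + (28.8/10)·36.7 + (3.5/10)·16.8 = 204 m³/s.

Q ≈ 204 m³/s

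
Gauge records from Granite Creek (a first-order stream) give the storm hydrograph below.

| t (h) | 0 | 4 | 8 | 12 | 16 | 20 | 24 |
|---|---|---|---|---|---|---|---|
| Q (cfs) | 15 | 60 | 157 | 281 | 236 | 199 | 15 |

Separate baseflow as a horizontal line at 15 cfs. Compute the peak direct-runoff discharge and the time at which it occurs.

Q_p = 266.0 cfs at t = 12 h

Subtracting baseflow gives direct-runoff ordinates: 0.0, 45.0, 142.0, 266.0, 221.0, 184.0, 0.0 cfs.
The maximum is 266.0 cfs, occurring at the reading for t = 12 h.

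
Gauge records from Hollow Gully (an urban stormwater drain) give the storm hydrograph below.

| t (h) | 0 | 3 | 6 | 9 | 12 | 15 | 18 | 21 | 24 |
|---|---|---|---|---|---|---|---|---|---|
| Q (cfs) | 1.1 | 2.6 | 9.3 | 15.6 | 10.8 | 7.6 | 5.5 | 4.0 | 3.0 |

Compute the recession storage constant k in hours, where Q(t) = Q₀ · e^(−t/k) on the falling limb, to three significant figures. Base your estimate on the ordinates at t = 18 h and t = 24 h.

k ≈ 9.90 h

On the falling limb, Q drops from 5.5 to 3.0 cfs between t = 18 h and t = 24 h (Δt = 6 h).
k = −Δt / ln(Q₂/Q₁) = −6 / ln(3.0/5.5) = 9.90 h.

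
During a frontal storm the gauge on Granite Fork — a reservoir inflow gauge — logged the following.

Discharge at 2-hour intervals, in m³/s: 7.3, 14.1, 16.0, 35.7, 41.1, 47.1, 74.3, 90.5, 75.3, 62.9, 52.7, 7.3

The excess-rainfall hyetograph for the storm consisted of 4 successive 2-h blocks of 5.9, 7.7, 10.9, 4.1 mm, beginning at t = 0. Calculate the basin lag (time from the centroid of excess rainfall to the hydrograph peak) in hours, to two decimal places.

t_L ≈ 10.08 h

Centroid of excess rainfall: t_c = Σ P_i·t̄_i / ΣP_i = 3.9231 h (block centres at 1, 3, 5, 7 h).
Hydrograph peak occurs at t = 14 h, so basin lag t_L = 14 − 3.9231 = 10.08 h.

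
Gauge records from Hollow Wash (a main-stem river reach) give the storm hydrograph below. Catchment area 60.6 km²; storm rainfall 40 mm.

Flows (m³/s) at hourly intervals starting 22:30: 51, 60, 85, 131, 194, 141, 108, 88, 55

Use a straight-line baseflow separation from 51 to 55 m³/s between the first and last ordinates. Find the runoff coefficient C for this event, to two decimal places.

ΣQ_DR = 436.0 m³/s; V = ΣQ_DR·Δt = 1.570 × 10^6 m³.
Runoff depth d = V / A = 25.90 mm.
C = d / P = 25.90 / 40 = 0.65.

C ≈ 0.65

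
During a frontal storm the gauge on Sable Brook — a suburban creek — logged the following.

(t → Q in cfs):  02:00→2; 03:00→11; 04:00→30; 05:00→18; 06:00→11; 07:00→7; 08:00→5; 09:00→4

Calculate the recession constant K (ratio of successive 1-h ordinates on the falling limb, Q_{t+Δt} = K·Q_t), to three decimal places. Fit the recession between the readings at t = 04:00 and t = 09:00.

K ≈ 0.668

Using the recession-limb readings at t = 04:00 and t = 09:00: Q falls from 30 to 4 cfs over 5 intervals.
K = (Q₂/Q₁)^(1/5) = (4/30)^(1/5) = 0.668.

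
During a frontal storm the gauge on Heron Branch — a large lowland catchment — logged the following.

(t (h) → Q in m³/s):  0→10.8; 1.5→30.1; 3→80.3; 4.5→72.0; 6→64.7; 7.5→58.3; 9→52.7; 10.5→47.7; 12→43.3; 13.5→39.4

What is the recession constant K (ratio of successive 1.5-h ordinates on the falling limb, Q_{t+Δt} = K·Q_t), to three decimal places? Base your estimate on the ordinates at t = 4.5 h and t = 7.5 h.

K ≈ 0.900

Using the recession-limb readings at t = 4.5 h and t = 7.5 h: Q falls from 72.0 to 58.3 m³/s over 2 intervals.
K = (Q₂/Q₁)^(1/2) = (58.3/72.0)^(1/2) = 0.900.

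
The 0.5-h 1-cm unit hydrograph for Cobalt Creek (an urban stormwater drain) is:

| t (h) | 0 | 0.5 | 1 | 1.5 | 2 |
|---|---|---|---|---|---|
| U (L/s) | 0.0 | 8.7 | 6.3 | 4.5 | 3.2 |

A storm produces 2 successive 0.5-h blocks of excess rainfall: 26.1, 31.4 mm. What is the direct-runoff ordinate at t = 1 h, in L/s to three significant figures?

By discrete convolution, Q_j = Σ (P_i / 10 mm) · U_{j−i}.
At t = 1 h (j=2): Q = (26.1/10)·6.3 + (31.4/10)·8.7 = 43.8 L/s.

Q ≈ 43.8 L/s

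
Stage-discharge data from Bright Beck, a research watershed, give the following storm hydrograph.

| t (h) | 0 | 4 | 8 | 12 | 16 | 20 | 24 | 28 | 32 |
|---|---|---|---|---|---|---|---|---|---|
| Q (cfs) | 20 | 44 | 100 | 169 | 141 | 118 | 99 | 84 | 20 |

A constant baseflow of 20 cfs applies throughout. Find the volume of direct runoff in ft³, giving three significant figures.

Direct-runoff ordinates (Q − Q_b): 0.0, 24.0, 80.0, 149.0, 121.0, 98.0, 79.0, 64.0, 0.0 cfs.
ΣQ_DR = 615.0 cfs.
With Δt = 4 h = 14400 s, V = ΣQ_DR · Δt = 615.0 × 14400 = 8.86 × 10^6 ft³.

V ≈ 8.86 × 10^6 ft³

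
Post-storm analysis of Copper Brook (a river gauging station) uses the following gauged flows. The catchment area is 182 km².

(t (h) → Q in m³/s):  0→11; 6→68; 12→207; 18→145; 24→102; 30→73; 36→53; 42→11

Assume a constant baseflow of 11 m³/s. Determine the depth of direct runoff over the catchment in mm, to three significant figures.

Direct runoff: 0.0, 57.0, 196.0, 134.0, 91.0, 62.0, 42.0, 0.0 m³/s; ΣQ_DR = 582.0 m³/s.
V = ΣQ_DR · Δt = 582.0 × 21600 s = 1.257 × 10^7 m³.
Over A = 182 km², depth = V / A = 69.1 mm.

d ≈ 69.1 mm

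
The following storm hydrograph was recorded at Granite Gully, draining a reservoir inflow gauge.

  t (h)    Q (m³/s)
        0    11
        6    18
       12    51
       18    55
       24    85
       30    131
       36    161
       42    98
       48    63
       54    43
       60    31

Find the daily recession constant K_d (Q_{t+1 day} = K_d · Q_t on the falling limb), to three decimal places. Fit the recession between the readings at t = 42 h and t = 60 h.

Between t = 42 h and t = 60 h the flow falls from 98 to 31 m³/s over 3×6 h = 18 h.
Per-interval ratio K = (31/98)^(1/3) = 0.6814; K_d = K^(24/6) = 0.216.

K_d ≈ 0.216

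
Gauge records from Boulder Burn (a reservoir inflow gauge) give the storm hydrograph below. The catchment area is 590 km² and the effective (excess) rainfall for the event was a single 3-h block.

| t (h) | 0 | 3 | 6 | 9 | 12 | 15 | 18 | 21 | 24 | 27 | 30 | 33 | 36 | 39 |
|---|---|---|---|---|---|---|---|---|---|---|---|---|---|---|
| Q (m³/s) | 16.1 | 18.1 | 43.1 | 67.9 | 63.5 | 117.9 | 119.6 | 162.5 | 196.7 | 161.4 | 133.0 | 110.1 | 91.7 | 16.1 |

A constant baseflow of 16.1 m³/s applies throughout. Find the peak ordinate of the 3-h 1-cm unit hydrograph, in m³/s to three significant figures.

U_p ≈ 90.3 m³/s

Direct runoff: 0.0, 2.0, 27.0, 51.8, 47.4, 101.8, 103.5, 146.4, 180.6, 145.3, 116.9, 94.0, 75.6, 0.0 m³/s; ΣQ_DR = 1092 m³/s, peak = 180.6 m³/s.
Runoff depth d = ΣQ_DR·Δt / A = 1092 × 10800 / (590 km²) = 19.99 mm.
The 1-cm UH is the DRH scaled by (10 mm)/d, so U_p = 180.6 × 10/19.99 = 90.3 m³/s.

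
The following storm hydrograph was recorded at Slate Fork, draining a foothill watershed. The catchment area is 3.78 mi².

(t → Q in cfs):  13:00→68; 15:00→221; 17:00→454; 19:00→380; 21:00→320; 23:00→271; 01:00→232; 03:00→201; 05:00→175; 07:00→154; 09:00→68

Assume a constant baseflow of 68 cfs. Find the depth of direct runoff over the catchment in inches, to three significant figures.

d ≈ 1.47 in

Direct runoff: 0.0, 153.0, 386.0, 312.0, 252.0, 203.0, 164.0, 133.0, 107.0, 86.0, 0.0 cfs; ΣQ_DR = 1796 cfs.
V = ΣQ_DR · Δt = 1796 × 7200 s = 1.293 × 10^7 ft³.
Over A = 3.78 mi², depth = V / A = 1.47 in.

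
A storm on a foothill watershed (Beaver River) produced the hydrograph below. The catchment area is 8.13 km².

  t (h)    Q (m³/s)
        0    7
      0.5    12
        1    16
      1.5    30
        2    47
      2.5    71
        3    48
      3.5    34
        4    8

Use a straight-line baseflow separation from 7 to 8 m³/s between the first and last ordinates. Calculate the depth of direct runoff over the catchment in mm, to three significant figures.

Direct runoff: 0.00, 4.88, 8.75, 22.62, 39.50, 63.38, 40.25, 26.12, 0.00 m³/s; ΣQ_DR = 205.5 m³/s.
V = ΣQ_DR · Δt = 205.5 × 1800 s = 3.699 × 10^5 m³.
Over A = 8.13 km², depth = V / A = 45.5 mm.

d ≈ 45.5 mm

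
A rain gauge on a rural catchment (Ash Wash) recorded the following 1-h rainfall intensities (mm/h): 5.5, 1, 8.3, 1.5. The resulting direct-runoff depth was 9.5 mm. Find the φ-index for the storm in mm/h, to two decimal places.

φ ≈ 2.15 mm/h

Only the 2 blocks with intensity above φ contribute runoff: 5.5, 8.3 mm/h.
Σ(I−φ)·Δt = d  ⇒  (5.5+8.3 − 2φ)·1 = 9.5
φ = (13.80 − 9.5/1) / 2 = 2.15 mm/h.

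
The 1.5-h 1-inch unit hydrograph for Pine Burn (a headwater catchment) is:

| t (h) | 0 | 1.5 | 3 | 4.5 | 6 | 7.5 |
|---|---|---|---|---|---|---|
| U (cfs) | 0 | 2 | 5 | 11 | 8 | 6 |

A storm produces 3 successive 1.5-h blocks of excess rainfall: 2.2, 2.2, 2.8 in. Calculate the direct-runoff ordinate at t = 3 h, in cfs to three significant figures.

By discrete convolution, Q_j = Σ (P_i / 1 in) · U_{j−i}.
At t = 3 h (j=2): Q = (2.2/1)·5 + (2.2/1)·2 + (2.8/1)·0 = 15.4 cfs.

Q ≈ 15.4 cfs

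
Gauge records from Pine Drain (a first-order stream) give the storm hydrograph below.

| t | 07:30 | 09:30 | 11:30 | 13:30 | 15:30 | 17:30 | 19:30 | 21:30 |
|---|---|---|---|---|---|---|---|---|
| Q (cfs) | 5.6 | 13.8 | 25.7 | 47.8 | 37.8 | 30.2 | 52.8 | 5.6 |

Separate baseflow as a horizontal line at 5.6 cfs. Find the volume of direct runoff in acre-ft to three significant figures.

Direct-runoff ordinates (Q − Q_b): 0.0, 8.2, 20.1, 42.2, 32.2, 24.6, 47.2, 0.0 cfs.
ΣQ_DR = 174.5 cfs.
With Δt = 2 h = 7200 s, V = ΣQ_DR · Δt = 174.5 × 7200 = 1.26 × 10^6 ft³ = 28.8 acre-ft.

V ≈ 28.8 acre-ft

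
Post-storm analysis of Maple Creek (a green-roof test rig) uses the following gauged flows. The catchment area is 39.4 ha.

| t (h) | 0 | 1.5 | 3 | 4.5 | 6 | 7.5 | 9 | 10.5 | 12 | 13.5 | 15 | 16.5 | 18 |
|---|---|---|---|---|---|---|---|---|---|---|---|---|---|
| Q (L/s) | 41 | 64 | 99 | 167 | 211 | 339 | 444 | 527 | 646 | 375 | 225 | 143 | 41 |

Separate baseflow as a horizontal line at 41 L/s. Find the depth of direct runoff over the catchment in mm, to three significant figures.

Direct runoff: 0.0, 23.0, 58.0, 126.0, 170.0, 298.0, 403.0, 486.0, 605.0, 334.0, 184.0, 102.0, 0.0 L/s; ΣQ_DR = 2789 L/s.
V = ΣQ_DR · Δt = 2789 × 5400 s = 1.506 × 10^7 L.
Over A = 39.4 ha, depth = V / A = 38.2 mm.

d ≈ 38.2 mm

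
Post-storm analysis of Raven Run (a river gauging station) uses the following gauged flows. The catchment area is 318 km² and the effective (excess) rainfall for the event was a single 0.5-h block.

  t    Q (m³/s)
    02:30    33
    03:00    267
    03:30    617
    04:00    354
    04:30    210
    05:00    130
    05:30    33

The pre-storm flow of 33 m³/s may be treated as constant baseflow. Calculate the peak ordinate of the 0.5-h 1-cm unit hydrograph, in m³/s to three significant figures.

Direct runoff: 0.0, 234.0, 584.0, 321.0, 177.0, 97.0, 0.0 m³/s; ΣQ_DR = 1413 m³/s, peak = 584.0 m³/s.
Runoff depth d = ΣQ_DR·Δt / A = 1413 × 1800 / (318 km²) = 7.998 mm.
The 1-cm UH is the DRH scaled by (10 mm)/d, so U_p = 584.0 × 10/7.998 = 730 m³/s.

U_p ≈ 730 m³/s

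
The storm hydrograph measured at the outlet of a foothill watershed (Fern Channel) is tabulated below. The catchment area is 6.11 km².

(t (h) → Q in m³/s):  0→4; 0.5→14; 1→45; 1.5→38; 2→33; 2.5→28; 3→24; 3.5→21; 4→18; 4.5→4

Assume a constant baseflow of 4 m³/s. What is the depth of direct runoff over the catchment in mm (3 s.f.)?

d ≈ 55.7 mm

Direct runoff: 0.0, 10.0, 41.0, 34.0, 29.0, 24.0, 20.0, 17.0, 14.0, 0.0 m³/s; ΣQ_DR = 189.0 m³/s.
V = ΣQ_DR · Δt = 189.0 × 1800 s = 3.402 × 10^5 m³.
Over A = 6.11 km², depth = V / A = 55.7 mm.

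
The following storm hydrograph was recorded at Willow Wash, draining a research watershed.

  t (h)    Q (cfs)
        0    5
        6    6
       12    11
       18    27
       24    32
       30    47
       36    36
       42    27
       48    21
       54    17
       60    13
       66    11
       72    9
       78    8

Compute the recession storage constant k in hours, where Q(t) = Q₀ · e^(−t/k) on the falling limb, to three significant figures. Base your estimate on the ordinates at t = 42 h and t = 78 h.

k ≈ 29.6 h

On the falling limb, Q drops from 27 to 8 cfs between t = 42 h and t = 78 h (Δt = 36 h).
k = −Δt / ln(Q₂/Q₁) = −36 / ln(8/27) = 29.6 h.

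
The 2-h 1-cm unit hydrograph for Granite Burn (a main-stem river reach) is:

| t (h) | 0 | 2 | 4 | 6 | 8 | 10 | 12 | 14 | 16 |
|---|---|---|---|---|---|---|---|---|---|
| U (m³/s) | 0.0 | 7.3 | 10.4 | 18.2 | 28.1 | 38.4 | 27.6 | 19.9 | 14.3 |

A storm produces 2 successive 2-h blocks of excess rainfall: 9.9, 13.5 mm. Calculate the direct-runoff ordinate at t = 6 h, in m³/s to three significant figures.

By discrete convolution, Q_j = Σ (P_i / 10 mm) · U_{j−i}.
At t = 6 h (j=3): Q = (9.9/10)·18.2 + (13.5/10)·10.4 = 32.1 m³/s.

Q ≈ 32.1 m³/s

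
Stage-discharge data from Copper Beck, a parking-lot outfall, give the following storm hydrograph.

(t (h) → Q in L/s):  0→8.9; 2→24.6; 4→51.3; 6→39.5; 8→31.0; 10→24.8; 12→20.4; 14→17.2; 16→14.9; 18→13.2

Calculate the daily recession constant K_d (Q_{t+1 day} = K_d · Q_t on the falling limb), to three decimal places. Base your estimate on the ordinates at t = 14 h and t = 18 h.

Between t = 14 h and t = 18 h the flow falls from 17.2 to 13.2 L/s over 2×2 h = 4 h.
Per-interval ratio K = (13.2/17.2)^(1/2) = 0.8760; K_d = K^(24/2) = 0.204.

K_d ≈ 0.204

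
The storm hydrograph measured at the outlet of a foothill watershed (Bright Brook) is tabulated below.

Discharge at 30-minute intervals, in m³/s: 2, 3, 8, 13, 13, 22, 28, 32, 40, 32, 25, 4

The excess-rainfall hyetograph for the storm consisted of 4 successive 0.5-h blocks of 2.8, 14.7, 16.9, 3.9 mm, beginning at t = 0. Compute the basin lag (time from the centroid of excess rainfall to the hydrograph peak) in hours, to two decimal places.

Centroid of excess rainfall: t_c = Σ P_i·t̄_i / ΣP_i = 1.0359 h (block centres at 0.25, 0.75, 1.25, 1.75 h).
Hydrograph peak occurs at t = 4 h, so basin lag t_L = 4 − 1.0359 = 2.96 h.

t_L ≈ 2.96 h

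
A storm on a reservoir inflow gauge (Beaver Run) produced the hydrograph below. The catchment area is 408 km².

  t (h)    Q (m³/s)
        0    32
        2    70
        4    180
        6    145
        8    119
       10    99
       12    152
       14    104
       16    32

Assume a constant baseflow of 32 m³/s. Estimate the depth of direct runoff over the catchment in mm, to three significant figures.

Direct runoff: 0.0, 38.0, 148.0, 113.0, 87.0, 67.0, 120.0, 72.0, 0.0 m³/s; ΣQ_DR = 645.0 m³/s.
V = ΣQ_DR · Δt = 645.0 × 7200 s = 4.644 × 10^6 m³.
Over A = 408 km², depth = V / A = 11.4 mm.

d ≈ 11.4 mm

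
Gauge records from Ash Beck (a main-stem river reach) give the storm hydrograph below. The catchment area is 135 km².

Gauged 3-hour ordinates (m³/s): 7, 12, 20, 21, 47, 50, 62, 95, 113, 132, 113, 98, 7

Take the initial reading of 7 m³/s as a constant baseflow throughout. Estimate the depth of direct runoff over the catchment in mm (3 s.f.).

Direct runoff: 0.0, 5.0, 13.0, 14.0, 40.0, 43.0, 55.0, 88.0, 106.0, 125.0, 106.0, 91.0, 0.0 m³/s; ΣQ_DR = 686.0 m³/s.
V = ΣQ_DR · Δt = 686.0 × 10800 s = 7.409 × 10^6 m³.
Over A = 135 km², depth = V / A = 54.9 mm.

d ≈ 54.9 mm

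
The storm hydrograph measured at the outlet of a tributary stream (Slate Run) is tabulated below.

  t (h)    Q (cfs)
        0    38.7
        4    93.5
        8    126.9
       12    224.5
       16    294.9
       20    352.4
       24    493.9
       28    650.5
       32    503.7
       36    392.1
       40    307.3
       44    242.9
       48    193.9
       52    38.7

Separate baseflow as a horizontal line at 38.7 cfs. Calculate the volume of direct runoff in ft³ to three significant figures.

Direct-runoff ordinates (Q − Q_b): 0.0, 54.8, 88.2, 185.8, 256.2, 313.7, 455.2, 611.8, 465.0, 353.4, 268.6, 204.2, 155.2, 0.0 cfs.
ΣQ_DR = 3412 cfs.
With Δt = 4 h = 14400 s, V = ΣQ_DR · Δt = 3412 × 14400 = 4.91 × 10^7 ft³.

V ≈ 4.91 × 10^7 ft³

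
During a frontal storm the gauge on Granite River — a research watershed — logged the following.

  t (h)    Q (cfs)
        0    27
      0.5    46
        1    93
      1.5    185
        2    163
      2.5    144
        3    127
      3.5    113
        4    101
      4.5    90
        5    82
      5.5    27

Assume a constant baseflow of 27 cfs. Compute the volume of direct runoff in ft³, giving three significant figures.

V ≈ 1.57 × 10^6 ft³

Direct-runoff ordinates (Q − Q_b): 0.0, 19.0, 66.0, 158.0, 136.0, 117.0, 100.0, 86.0, 74.0, 63.0, 55.0, 0.0 cfs.
ΣQ_DR = 874.0 cfs.
With Δt = 0.5 h = 1800 s, V = ΣQ_DR · Δt = 874.0 × 1800 = 1.57 × 10^6 ft³.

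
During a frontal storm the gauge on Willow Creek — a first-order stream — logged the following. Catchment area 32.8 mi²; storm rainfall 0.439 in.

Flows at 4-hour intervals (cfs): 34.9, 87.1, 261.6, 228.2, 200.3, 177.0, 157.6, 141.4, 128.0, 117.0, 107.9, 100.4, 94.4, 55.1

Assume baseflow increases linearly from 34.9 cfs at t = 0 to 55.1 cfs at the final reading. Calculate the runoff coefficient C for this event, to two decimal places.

ΣQ_DR = 1261 cfs; V = ΣQ_DR·Δt = 1.816 × 10^7 ft³.
Runoff depth d = V / A = 0.2383 in.
C = d / P = 0.2383 / 0.439 = 0.54.

C ≈ 0.54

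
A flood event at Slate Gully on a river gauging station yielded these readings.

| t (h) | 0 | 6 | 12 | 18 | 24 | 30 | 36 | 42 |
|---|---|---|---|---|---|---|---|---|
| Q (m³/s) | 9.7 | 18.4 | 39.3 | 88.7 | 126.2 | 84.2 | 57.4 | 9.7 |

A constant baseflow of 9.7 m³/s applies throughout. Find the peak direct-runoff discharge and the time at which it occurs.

Q_p = 116.5 m³/s at t = 24 h

Subtracting baseflow gives direct-runoff ordinates: 0.0, 8.7, 29.6, 79.0, 116.5, 74.5, 47.7, 0.0 m³/s.
The maximum is 116.5 m³/s, occurring at the reading for t = 24 h.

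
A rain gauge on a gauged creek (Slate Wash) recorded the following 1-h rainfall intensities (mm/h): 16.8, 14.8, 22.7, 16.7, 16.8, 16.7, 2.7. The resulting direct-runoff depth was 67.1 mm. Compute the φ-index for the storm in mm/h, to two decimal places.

Only the 6 blocks with intensity above φ contribute runoff: 16.8, 14.8, 22.7, 16.7, 16.8, 16.7 mm/h.
Σ(I−φ)·Δt = d  ⇒  (16.8+14.8+22.7+16.7+16.8+16.7 − 6φ)·1 = 67.1
φ = (104.5 − 67.1/1) / 6 = 6.23 mm/h.

φ ≈ 6.23 mm/h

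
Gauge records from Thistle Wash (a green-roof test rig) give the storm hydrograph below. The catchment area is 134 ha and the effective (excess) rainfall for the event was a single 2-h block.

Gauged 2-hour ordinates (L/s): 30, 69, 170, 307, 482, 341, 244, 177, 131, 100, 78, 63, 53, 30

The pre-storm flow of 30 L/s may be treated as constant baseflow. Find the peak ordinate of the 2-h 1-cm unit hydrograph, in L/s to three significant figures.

Direct runoff: 0.0, 39.0, 140.0, 277.0, 452.0, 311.0, 214.0, 147.0, 101.0, 70.0, 48.0, 33.0, 23.0, 0.0 L/s; ΣQ_DR = 1855 L/s, peak = 452.0 L/s.
Runoff depth d = ΣQ_DR·Δt / A = 1855 × 7200 / (134 ha) = 9.967 mm.
The 1-cm UH is the DRH scaled by (10 mm)/d, so U_p = 452.0 × 10/9.967 = 453 L/s.

U_p ≈ 453 L/s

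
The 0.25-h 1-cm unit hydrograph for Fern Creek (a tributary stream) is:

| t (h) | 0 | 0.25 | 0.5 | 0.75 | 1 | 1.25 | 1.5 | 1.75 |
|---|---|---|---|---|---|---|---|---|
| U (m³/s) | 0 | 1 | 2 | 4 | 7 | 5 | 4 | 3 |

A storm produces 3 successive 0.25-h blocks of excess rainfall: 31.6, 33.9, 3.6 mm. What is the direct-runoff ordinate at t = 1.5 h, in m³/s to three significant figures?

Q ≈ 32.1 m³/s

By discrete convolution, Q_j = Σ (P_i / 10 mm) · U_{j−i}.
At t = 1.5 h (j=6): Q = (31.6/10)·4 + (33.9/10)·5 + (3.6/10)·7 = 32.1 m³/s.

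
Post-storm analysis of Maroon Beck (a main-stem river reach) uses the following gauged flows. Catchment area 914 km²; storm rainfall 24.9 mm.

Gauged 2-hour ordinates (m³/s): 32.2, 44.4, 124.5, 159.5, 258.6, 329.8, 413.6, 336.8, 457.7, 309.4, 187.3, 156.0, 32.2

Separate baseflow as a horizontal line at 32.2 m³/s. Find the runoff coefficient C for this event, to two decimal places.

C ≈ 0.77

ΣQ_DR = 2423 m³/s; V = ΣQ_DR·Δt = 1.745 × 10^7 m³.
Runoff depth d = V / A = 19.09 mm.
C = d / P = 19.09 / 24.9 = 0.77.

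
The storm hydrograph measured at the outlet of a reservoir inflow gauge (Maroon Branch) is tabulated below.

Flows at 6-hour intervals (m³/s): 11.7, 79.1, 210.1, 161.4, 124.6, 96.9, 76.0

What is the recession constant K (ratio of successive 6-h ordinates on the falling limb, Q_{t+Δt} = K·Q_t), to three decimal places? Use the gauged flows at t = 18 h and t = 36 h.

K ≈ 0.778

Using the recession-limb readings at t = 18 h and t = 36 h: Q falls from 161.4 to 76.0 m³/s over 3 intervals.
K = (Q₂/Q₁)^(1/3) = (76.0/161.4)^(1/3) = 0.778.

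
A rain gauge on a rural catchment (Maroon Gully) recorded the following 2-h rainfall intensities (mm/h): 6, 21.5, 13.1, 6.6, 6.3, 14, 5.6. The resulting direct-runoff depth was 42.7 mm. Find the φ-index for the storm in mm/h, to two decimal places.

φ ≈ 9.08 mm/h

Only the 3 blocks with intensity above φ contribute runoff: 21.5, 13.1, 14 mm/h.
Σ(I−φ)·Δt = d  ⇒  (21.5+13.1+14 − 3φ)·2 = 42.7
φ = (48.60 − 42.7/2) / 3 = 9.08 mm/h.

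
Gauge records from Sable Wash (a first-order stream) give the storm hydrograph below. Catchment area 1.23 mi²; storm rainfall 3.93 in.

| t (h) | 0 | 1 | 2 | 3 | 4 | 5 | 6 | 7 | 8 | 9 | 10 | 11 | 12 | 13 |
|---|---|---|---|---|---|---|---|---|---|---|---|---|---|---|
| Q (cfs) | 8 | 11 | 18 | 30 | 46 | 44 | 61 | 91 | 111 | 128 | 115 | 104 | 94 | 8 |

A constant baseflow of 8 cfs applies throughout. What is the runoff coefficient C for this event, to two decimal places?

ΣQ_DR = 757.0 cfs; V = ΣQ_DR·Δt = 2.725 × 10^6 ft³.
Runoff depth d = V / A = 0.9537 in.
C = d / P = 0.9537 / 3.93 = 0.24.

C ≈ 0.24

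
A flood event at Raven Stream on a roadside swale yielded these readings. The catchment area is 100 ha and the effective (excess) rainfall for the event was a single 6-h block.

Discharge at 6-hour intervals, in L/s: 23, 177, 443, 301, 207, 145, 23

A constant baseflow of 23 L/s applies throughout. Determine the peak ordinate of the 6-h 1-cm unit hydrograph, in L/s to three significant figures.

U_p ≈ 168 L/s

Direct runoff: 0.0, 154.0, 420.0, 278.0, 184.0, 122.0, 0.0 L/s; ΣQ_DR = 1158 L/s, peak = 420.0 L/s.
Runoff depth d = ΣQ_DR·Δt / A = 1158 × 21600 / (100 ha) = 25.01 mm.
The 1-cm UH is the DRH scaled by (10 mm)/d, so U_p = 420.0 × 10/25.01 = 168 L/s.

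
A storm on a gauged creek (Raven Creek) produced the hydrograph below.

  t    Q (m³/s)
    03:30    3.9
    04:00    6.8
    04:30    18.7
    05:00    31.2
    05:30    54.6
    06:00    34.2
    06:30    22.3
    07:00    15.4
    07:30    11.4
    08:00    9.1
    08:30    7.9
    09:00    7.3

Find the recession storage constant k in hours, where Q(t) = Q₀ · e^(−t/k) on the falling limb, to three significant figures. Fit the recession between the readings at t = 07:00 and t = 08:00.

On the falling limb, Q drops from 15.4 to 9.1 m³/s between t = 07:00 and t = 08:00 (Δt = 1 h).
k = −Δt / ln(Q₂/Q₁) = −1 / ln(9.1/15.4) = 1.90 h.

k ≈ 1.90 h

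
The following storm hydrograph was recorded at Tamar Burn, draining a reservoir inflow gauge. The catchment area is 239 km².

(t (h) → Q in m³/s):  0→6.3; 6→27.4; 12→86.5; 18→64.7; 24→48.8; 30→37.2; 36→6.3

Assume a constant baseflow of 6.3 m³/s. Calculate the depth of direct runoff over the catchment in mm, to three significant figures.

Direct runoff: 0.0, 21.1, 80.2, 58.4, 42.5, 30.9, 0.0 m³/s; ΣQ_DR = 233.1 m³/s.
V = ΣQ_DR · Δt = 233.1 × 21600 s = 5.035 × 10^6 m³.
Over A = 239 km², depth = V / A = 21.1 mm.

d ≈ 21.1 mm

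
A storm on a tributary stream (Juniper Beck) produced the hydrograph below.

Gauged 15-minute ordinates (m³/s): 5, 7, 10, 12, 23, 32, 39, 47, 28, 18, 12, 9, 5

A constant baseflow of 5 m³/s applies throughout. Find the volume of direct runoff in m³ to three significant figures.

V ≈ 1.64 × 10^5 m³

Direct-runoff ordinates (Q − Q_b): 0.0, 2.0, 5.0, 7.0, 18.0, 27.0, 34.0, 42.0, 23.0, 13.0, 7.0, 4.0, 0.0 m³/s.
ΣQ_DR = 182.0 m³/s.
With Δt = 0.25 h = 900 s, V = ΣQ_DR · Δt = 182.0 × 900 = 1.64 × 10^5 m³.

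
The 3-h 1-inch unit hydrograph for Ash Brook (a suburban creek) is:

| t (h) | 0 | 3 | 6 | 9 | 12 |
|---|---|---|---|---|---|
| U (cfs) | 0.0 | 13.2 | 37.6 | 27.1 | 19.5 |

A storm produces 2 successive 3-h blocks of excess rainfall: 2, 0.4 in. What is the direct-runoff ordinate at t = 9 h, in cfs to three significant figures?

Q ≈ 69.2 cfs

By discrete convolution, Q_j = Σ (P_i / 1 in) · U_{j−i}.
At t = 9 h (j=3): Q = (2/1)·27.1 + (0.4/1)·37.6 = 69.2 cfs.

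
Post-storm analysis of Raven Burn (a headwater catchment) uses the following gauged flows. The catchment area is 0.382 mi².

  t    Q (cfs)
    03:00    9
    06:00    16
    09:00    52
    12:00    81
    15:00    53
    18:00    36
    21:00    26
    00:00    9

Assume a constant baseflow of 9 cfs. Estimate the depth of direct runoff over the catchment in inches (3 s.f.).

d ≈ 2.56 in

Direct runoff: 0.0, 7.0, 43.0, 72.0, 44.0, 27.0, 17.0, 0.0 cfs; ΣQ_DR = 210.0 cfs.
V = ΣQ_DR · Δt = 210.0 × 10800 s = 2.268 × 10^6 ft³.
Over A = 0.382 mi², depth = V / A = 2.56 in.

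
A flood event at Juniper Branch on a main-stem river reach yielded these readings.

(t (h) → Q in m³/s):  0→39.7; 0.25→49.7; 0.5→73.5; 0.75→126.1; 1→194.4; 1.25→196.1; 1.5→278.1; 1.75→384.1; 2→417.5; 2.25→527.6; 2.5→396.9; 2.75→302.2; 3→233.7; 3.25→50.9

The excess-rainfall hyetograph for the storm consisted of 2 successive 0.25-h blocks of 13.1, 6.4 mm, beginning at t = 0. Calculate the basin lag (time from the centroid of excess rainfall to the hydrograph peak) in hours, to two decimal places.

t_L ≈ 2.04 h

Centroid of excess rainfall: t_c = Σ P_i·t̄_i / ΣP_i = 0.2071 h (block centres at 0.125, 0.375 h).
Hydrograph peak occurs at t = 2.25 h, so basin lag t_L = 2.25 − 0.2071 = 2.04 h.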